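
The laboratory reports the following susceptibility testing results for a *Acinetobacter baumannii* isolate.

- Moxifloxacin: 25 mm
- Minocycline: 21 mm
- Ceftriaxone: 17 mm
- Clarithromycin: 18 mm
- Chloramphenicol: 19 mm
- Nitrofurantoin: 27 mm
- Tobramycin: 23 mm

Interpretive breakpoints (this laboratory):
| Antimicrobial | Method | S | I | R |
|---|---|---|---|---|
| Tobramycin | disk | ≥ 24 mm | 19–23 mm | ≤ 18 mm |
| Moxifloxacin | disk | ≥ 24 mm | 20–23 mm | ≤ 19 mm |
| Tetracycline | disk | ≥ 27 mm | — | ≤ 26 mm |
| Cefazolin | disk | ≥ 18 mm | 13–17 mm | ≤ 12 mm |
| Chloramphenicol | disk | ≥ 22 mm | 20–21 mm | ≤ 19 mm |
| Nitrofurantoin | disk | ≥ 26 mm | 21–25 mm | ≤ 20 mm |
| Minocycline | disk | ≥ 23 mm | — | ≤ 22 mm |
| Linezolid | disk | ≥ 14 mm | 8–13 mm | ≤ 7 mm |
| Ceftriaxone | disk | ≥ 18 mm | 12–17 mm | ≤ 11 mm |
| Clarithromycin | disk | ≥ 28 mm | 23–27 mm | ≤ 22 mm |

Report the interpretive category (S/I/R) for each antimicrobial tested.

Moxifloxacin: 25 mm is ≥ 24 mm → susceptible
Minocycline 21 mm: ≤ 22 mm → R
Ceftriaxone 17 mm: in 12–17 mm → intermediate
Clarithromycin (18 mm) ≤ 22 mm ⇒ resistant
Chloramphenicol (19 mm) ≤ 19 mm — R
Nitrofurantoin: 27 mm is ≥ 26 mm → susceptible
Tobramycin 23 mm: in 19–23 mm — Intermediate

S, R, I, R, R, S, I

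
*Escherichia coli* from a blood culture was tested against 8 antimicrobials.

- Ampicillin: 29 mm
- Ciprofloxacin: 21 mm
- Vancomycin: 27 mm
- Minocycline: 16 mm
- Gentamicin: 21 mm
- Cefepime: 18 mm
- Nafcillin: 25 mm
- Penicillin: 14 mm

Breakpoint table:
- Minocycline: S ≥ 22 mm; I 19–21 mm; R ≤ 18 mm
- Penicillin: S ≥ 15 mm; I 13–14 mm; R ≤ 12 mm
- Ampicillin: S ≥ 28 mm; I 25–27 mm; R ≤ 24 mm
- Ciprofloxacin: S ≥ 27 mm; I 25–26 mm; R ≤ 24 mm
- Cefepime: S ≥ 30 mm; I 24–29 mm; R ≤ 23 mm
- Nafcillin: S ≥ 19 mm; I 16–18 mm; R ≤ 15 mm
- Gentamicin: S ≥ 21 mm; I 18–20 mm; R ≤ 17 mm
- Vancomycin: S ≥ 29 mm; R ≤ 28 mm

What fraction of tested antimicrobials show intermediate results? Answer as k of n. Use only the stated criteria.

Ampicillin 29 mm: ≥ 28 mm → S
Ciprofloxacin (21 mm) ≤ 24 mm → Resistant
Vancomycin (27 mm) ≤ 28 mm — resistant
Minocycline 16 mm: ≤ 18 mm → resistant
Gentamicin (21 mm) ≥ 21 mm → S
Cefepime 18 mm: ≤ 23 mm ⇒ resistant
Nafcillin 25 mm: ≥ 19 mm ⇒ Susceptible
Penicillin 14 mm: in 13–14 mm → intermediate
Intermediate: 1/8

1 of 8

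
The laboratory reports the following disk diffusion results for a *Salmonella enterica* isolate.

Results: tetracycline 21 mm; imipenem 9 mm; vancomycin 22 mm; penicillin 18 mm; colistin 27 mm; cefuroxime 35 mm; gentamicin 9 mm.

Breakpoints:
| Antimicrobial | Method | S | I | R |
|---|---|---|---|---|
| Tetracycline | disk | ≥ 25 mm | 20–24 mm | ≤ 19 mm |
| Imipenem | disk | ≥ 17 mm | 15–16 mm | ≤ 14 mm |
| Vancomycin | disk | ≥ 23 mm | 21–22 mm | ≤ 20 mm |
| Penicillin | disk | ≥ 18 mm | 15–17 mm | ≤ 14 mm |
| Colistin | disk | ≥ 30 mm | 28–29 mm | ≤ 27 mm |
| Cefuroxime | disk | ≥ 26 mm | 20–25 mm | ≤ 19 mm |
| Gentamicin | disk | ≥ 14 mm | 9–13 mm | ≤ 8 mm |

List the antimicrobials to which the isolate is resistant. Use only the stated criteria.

imipenem, colistin

Tetracycline 21 mm: in 20–24 mm → Intermediate
Imipenem (9 mm) ≤ 14 mm → R
Vancomycin 22 mm: in 21–22 mm — intermediate
Penicillin 18 mm: ≥ 18 mm — S
Colistin (27 mm) ≤ 27 mm ⇒ resistant
Cefuroxime (35 mm) ≥ 26 mm ⇒ susceptible
Gentamicin: 9 mm is in 9–13 mm ⇒ I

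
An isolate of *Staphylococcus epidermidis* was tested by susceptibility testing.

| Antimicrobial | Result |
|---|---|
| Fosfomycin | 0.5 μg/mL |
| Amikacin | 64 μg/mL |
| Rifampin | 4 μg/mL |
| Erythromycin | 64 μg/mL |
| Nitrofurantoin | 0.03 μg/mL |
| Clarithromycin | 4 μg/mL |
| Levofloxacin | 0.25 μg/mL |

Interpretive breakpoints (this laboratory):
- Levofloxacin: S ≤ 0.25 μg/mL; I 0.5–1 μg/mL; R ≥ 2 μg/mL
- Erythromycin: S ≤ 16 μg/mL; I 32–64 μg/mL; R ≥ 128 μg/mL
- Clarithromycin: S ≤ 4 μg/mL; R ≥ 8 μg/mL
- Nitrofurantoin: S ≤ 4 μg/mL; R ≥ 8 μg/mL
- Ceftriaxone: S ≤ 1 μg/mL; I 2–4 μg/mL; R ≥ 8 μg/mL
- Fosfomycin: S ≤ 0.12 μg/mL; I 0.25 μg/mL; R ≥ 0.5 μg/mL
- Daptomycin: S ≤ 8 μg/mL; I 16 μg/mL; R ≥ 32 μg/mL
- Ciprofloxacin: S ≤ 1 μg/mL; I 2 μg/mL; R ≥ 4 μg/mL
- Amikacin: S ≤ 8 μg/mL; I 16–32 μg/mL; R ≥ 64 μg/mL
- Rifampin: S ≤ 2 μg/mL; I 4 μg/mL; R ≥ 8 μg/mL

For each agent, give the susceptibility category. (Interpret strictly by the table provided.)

Fosfomycin 0.5 μg/mL: ≥ 0.5 μg/mL → resistant
Amikacin: 64 μg/mL is ≥ 64 μg/mL → Resistant
Rifampin 4 μg/mL: = 4 μg/mL ⇒ Intermediate
Erythromycin 64 μg/mL: in 32–64 μg/mL ⇒ I
Nitrofurantoin: 0.03 μg/mL is ≤ 4 μg/mL → Susceptible
Clarithromycin: 4 μg/mL is ≤ 4 μg/mL → susceptible
Levofloxacin 0.25 μg/mL: ≤ 0.25 μg/mL ⇒ susceptible

R, R, I, I, S, S, S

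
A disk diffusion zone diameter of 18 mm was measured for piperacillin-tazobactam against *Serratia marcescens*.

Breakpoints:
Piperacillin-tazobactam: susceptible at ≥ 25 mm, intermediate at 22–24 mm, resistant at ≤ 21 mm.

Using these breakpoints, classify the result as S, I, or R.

Piperacillin-tazobactam (18 mm) ≤ 21 mm → Resistant

Resistant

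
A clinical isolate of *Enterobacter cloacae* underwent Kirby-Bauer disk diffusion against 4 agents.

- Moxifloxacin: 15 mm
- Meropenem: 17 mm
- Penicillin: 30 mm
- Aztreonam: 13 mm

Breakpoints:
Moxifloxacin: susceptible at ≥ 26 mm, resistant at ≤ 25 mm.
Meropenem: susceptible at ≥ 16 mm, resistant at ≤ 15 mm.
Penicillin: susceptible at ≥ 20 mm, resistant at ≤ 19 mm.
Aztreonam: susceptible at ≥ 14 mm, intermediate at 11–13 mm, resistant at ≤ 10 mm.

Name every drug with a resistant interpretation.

moxifloxacin

Moxifloxacin 15 mm: ≤ 25 mm → Resistant
Meropenem (17 mm) ≥ 16 mm ⇒ susceptible
Penicillin: 30 mm is ≥ 20 mm → S
Aztreonam (13 mm) in 11–13 mm ⇒ Intermediate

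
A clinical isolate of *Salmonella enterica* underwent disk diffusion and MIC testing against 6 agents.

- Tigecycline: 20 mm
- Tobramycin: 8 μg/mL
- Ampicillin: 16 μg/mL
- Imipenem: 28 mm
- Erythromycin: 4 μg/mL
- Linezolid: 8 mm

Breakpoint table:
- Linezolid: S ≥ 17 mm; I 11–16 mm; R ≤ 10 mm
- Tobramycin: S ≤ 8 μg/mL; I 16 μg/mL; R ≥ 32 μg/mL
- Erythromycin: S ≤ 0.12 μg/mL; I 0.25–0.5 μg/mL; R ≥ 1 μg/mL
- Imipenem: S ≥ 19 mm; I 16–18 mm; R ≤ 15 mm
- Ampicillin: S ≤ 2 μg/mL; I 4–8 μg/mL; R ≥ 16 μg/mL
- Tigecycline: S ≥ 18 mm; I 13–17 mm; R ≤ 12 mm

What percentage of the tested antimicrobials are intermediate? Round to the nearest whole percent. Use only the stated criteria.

0%

Tigecycline (20 mm) ≥ 18 mm ⇒ susceptible
Tobramycin (8 μg/mL) ≤ 8 μg/mL ⇒ susceptible
Ampicillin (16 μg/mL) ≥ 16 μg/mL ⇒ Resistant
Imipenem 28 mm: ≥ 19 mm — S
Erythromycin (4 μg/mL) ≥ 1 μg/mL — resistant
Linezolid: 8 mm is ≤ 10 mm → resistant
Intermediate: 0/6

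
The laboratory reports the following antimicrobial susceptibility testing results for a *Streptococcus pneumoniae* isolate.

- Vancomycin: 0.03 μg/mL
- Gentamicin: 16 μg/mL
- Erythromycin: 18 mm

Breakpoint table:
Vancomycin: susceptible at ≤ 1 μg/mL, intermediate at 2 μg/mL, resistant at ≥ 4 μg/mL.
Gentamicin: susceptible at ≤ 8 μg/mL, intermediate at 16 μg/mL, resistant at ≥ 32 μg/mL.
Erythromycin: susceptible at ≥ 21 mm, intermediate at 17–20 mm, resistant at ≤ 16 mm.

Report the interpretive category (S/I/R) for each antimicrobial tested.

Vancomycin 0.03 μg/mL: ≤ 1 μg/mL → susceptible
Gentamicin (16 μg/mL) = 16 μg/mL → intermediate
Erythromycin (18 mm) in 17–20 mm — intermediate

S, I, I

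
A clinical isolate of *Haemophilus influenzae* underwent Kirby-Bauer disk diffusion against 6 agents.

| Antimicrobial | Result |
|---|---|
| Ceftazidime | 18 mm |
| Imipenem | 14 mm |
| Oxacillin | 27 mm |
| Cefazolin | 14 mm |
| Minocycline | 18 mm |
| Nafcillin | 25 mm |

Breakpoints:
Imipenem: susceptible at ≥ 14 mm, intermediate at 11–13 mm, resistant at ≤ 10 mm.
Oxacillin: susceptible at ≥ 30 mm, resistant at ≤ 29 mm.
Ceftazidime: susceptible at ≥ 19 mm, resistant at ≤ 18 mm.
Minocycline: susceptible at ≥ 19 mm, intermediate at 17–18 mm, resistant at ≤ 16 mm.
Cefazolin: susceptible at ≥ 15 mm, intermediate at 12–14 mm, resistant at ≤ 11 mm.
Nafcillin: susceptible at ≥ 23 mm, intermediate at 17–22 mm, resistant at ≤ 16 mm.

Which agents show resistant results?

Ceftazidime: 18 mm is ≤ 18 mm — R
Imipenem 14 mm: ≥ 14 mm ⇒ Susceptible
Oxacillin 27 mm: ≤ 29 mm → R
Cefazolin (14 mm) in 12–14 mm ⇒ intermediate
Minocycline 18 mm: in 17–18 mm — Intermediate
Nafcillin: 25 mm is ≥ 23 mm — Susceptible

ceftazidime, oxacillin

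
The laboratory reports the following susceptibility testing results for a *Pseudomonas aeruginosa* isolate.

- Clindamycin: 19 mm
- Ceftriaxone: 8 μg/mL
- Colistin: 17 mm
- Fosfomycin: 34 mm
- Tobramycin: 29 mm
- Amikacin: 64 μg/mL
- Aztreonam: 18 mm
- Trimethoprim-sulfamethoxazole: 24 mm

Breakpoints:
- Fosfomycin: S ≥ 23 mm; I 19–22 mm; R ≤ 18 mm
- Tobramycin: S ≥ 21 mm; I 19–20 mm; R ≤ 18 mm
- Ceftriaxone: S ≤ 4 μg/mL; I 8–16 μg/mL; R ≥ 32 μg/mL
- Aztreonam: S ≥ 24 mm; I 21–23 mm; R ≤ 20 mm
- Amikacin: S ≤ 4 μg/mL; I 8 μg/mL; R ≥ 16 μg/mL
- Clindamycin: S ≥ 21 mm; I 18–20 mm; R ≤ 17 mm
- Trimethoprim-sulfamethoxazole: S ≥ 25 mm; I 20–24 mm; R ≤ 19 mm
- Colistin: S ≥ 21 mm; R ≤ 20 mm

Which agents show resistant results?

colistin, amikacin, aztreonam

Clindamycin 19 mm: in 18–20 mm ⇒ I
Ceftriaxone: 8 μg/mL is in 8–16 μg/mL — intermediate
Colistin 17 mm: ≤ 20 mm — resistant
Fosfomycin: 34 mm is ≥ 23 mm — Susceptible
Tobramycin 29 mm: ≥ 21 mm — susceptible
Amikacin: 64 μg/mL is ≥ 16 μg/mL ⇒ resistant
Aztreonam (18 mm) ≤ 20 mm — Resistant
Trimethoprim-sulfamethoxazole 24 mm: in 20–24 mm → Intermediate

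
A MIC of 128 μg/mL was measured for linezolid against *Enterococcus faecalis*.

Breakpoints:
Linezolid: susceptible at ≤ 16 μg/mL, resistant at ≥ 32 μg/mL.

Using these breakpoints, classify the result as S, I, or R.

R

Linezolid: 128 μg/mL is ≥ 32 μg/mL → resistant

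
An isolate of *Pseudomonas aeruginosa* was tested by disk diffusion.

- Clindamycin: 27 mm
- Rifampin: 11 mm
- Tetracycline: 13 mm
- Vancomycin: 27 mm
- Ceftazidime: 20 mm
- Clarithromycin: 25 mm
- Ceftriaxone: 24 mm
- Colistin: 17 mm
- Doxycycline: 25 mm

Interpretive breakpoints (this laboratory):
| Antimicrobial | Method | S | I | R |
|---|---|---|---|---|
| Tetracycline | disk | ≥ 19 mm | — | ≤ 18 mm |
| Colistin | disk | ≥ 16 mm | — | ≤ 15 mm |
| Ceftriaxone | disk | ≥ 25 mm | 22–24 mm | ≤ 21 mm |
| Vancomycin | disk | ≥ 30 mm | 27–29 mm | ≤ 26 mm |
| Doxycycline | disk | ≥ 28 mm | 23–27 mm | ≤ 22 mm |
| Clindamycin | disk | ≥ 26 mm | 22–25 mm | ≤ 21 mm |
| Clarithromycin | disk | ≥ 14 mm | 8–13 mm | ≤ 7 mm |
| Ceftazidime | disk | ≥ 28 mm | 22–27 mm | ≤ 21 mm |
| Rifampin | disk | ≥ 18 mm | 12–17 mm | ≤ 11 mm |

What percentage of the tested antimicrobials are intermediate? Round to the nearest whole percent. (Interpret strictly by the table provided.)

33%

Clindamycin (27 mm) ≥ 26 mm — susceptible
Rifampin: 11 mm is ≤ 11 mm — R
Tetracycline 13 mm: ≤ 18 mm — Resistant
Vancomycin 27 mm: in 27–29 mm ⇒ I
Ceftazidime (20 mm) ≤ 21 mm — Resistant
Clarithromycin (25 mm) ≥ 14 mm — Susceptible
Ceftriaxone (24 mm) in 22–24 mm — Intermediate
Colistin (17 mm) ≥ 16 mm ⇒ susceptible
Doxycycline 25 mm: in 23–27 mm — intermediate
Intermediate: 3/9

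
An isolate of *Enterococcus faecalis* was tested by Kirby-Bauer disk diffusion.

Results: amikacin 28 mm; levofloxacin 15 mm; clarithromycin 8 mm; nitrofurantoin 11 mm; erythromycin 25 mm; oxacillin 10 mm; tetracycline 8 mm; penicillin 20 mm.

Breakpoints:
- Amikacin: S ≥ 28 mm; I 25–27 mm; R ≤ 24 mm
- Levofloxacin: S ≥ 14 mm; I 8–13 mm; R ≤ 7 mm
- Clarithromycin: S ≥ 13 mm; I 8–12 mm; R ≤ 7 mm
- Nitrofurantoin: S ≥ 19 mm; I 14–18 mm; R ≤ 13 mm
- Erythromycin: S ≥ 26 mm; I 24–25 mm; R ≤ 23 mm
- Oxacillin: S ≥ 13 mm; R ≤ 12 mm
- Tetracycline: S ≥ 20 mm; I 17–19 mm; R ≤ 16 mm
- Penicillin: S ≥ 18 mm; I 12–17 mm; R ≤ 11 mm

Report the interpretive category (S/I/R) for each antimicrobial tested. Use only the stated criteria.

Amikacin: 28 mm is ≥ 28 mm → S
Levofloxacin (15 mm) ≥ 14 mm — susceptible
Clarithromycin 8 mm: in 8–12 mm ⇒ I
Nitrofurantoin: 11 mm is ≤ 13 mm → R
Erythromycin (25 mm) in 24–25 mm ⇒ intermediate
Oxacillin (10 mm) ≤ 12 mm → Resistant
Tetracycline: 8 mm is ≤ 16 mm — R
Penicillin: 20 mm is ≥ 18 mm → S

S, S, I, R, I, R, R, S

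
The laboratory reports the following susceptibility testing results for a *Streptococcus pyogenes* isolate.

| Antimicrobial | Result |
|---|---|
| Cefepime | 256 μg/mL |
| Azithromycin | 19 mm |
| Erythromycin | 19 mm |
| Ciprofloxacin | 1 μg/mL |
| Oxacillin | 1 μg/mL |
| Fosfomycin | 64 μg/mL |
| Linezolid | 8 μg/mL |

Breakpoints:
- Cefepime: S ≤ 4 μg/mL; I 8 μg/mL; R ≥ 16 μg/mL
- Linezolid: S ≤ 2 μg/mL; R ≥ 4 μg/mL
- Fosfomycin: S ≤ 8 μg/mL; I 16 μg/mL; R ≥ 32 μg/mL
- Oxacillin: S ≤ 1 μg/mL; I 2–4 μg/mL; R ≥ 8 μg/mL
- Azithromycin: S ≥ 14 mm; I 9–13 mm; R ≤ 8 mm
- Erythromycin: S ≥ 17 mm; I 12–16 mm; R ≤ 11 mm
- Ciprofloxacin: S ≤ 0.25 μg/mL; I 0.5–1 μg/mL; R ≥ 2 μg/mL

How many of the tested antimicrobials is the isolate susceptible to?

Cefepime: 256 μg/mL is ≥ 16 μg/mL → R
Azithromycin (19 mm) ≥ 14 mm ⇒ Susceptible
Erythromycin 19 mm: ≥ 17 mm ⇒ Susceptible
Ciprofloxacin (1 μg/mL) in 0.5–1 μg/mL → Intermediate
Oxacillin: 1 μg/mL is ≤ 1 μg/mL → S
Fosfomycin: 64 μg/mL is ≥ 32 μg/mL ⇒ Resistant
Linezolid: 8 μg/mL is ≥ 4 μg/mL → resistant
Susceptible: 3

3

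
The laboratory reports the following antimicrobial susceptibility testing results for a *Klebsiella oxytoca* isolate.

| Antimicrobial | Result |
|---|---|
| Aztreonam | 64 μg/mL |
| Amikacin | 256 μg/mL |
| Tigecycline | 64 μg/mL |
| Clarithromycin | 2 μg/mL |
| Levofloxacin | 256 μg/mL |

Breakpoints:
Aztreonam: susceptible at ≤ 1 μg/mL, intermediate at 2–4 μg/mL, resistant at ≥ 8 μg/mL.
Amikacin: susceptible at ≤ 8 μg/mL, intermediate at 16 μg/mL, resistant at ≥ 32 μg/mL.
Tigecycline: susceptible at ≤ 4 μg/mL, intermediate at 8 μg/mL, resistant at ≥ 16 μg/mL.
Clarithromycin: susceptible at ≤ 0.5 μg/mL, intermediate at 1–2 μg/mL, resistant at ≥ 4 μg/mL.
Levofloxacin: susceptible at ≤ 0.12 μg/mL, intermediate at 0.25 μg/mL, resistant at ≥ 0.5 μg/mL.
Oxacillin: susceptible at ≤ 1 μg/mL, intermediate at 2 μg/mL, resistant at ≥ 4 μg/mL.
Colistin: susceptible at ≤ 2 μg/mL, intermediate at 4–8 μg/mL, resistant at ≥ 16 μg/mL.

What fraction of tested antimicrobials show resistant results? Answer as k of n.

Aztreonam 64 μg/mL: ≥ 8 μg/mL — R
Amikacin 256 μg/mL: ≥ 32 μg/mL — Resistant
Tigecycline (64 μg/mL) ≥ 16 μg/mL ⇒ R
Clarithromycin: 2 μg/mL is in 1–2 μg/mL ⇒ intermediate
Levofloxacin (256 μg/mL) ≥ 0.5 μg/mL → Resistant
Resistant: 4/5

4 of 5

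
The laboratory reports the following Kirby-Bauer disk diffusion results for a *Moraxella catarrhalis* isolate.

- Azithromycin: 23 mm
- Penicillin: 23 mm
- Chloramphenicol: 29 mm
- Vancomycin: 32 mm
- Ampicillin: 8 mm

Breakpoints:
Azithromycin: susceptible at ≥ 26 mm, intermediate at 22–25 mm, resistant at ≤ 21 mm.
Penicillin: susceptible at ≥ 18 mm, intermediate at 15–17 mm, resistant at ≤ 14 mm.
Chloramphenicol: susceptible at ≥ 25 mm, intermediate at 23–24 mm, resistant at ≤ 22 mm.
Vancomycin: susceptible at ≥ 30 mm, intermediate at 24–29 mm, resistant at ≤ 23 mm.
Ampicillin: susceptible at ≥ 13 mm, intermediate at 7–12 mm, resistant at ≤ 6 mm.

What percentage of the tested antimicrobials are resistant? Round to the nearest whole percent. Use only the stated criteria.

Azithromycin 23 mm: in 22–25 mm ⇒ I
Penicillin (23 mm) ≥ 18 mm ⇒ susceptible
Chloramphenicol: 29 mm is ≥ 25 mm — susceptible
Vancomycin: 32 mm is ≥ 30 mm — S
Ampicillin 8 mm: in 7–12 mm → intermediate
Resistant: 0/5

0%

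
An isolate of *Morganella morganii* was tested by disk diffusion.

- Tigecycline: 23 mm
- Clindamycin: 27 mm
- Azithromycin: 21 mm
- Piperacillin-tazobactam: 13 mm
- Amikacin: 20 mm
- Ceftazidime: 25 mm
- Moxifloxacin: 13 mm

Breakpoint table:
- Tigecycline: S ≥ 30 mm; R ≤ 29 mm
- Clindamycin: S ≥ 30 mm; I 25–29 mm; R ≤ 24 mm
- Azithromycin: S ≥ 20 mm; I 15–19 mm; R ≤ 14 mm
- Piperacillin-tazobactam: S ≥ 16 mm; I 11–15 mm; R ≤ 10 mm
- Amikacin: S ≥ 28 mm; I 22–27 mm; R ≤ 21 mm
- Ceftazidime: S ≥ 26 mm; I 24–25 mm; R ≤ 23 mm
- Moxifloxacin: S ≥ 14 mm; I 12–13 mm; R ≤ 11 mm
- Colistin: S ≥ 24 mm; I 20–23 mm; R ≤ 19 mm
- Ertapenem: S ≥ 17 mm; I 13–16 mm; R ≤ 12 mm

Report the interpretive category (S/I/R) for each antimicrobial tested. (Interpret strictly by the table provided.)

Tigecycline: 23 mm is ≤ 29 mm — Resistant
Clindamycin (27 mm) in 25–29 mm ⇒ Intermediate
Azithromycin: 21 mm is ≥ 20 mm — Susceptible
Piperacillin-tazobactam: 13 mm is in 11–15 mm — I
Amikacin (20 mm) ≤ 21 mm ⇒ resistant
Ceftazidime 25 mm: in 24–25 mm ⇒ intermediate
Moxifloxacin: 13 mm is in 12–13 mm → I

R, I, S, I, R, I, I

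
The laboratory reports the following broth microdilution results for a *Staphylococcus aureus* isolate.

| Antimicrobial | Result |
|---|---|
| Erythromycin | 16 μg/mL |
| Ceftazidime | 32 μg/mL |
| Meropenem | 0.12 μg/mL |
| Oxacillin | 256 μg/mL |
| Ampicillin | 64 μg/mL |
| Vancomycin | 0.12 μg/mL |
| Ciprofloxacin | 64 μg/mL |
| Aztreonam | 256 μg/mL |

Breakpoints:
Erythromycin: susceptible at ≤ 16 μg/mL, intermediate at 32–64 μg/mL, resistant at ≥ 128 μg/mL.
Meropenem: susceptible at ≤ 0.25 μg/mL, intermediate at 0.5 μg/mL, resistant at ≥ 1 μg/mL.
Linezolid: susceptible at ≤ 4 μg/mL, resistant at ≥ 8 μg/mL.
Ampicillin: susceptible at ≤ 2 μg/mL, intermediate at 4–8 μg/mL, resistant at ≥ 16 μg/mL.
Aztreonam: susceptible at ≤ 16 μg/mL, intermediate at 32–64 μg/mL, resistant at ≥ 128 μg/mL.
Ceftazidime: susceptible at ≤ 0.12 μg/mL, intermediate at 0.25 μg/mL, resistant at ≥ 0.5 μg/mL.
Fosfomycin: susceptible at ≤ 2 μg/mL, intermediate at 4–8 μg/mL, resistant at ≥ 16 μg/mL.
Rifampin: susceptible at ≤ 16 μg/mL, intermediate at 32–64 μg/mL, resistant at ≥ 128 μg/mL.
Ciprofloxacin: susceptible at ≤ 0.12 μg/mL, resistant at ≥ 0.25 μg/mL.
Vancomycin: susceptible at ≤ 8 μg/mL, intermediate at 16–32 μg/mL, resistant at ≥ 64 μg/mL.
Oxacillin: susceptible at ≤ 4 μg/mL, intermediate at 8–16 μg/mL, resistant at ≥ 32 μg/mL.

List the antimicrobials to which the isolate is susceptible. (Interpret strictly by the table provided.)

erythromycin, meropenem, vancomycin

Erythromycin: 16 μg/mL is ≤ 16 μg/mL ⇒ S
Ceftazidime: 32 μg/mL is ≥ 0.5 μg/mL → resistant
Meropenem 0.12 μg/mL: ≤ 0.25 μg/mL → Susceptible
Oxacillin 256 μg/mL: ≥ 32 μg/mL — resistant
Ampicillin: 64 μg/mL is ≥ 16 μg/mL → Resistant
Vancomycin (0.12 μg/mL) ≤ 8 μg/mL → S
Ciprofloxacin: 64 μg/mL is ≥ 0.25 μg/mL → resistant
Aztreonam (256 μg/mL) ≥ 128 μg/mL ⇒ R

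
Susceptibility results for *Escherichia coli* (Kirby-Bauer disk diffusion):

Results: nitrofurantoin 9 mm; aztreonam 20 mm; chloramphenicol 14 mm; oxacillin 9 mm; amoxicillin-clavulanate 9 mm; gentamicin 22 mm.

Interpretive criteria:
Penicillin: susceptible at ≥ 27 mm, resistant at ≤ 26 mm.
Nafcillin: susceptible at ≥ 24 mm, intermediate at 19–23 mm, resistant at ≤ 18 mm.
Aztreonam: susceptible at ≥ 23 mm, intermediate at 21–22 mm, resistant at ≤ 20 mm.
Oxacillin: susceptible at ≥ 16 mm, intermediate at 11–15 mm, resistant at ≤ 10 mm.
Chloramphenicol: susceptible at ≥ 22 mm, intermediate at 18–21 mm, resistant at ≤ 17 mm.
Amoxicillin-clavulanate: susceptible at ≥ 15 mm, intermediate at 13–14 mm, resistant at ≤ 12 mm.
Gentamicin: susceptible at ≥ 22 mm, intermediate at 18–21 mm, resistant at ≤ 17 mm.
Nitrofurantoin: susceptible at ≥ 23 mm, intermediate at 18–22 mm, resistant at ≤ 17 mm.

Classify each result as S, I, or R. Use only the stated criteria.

Nitrofurantoin 9 mm: ≤ 17 mm ⇒ Resistant
Aztreonam 20 mm: ≤ 20 mm ⇒ R
Chloramphenicol: 14 mm is ≤ 17 mm ⇒ R
Oxacillin (9 mm) ≤ 10 mm — Resistant
Amoxicillin-clavulanate: 9 mm is ≤ 12 mm ⇒ resistant
Gentamicin: 22 mm is ≥ 22 mm — S

R, R, R, R, R, S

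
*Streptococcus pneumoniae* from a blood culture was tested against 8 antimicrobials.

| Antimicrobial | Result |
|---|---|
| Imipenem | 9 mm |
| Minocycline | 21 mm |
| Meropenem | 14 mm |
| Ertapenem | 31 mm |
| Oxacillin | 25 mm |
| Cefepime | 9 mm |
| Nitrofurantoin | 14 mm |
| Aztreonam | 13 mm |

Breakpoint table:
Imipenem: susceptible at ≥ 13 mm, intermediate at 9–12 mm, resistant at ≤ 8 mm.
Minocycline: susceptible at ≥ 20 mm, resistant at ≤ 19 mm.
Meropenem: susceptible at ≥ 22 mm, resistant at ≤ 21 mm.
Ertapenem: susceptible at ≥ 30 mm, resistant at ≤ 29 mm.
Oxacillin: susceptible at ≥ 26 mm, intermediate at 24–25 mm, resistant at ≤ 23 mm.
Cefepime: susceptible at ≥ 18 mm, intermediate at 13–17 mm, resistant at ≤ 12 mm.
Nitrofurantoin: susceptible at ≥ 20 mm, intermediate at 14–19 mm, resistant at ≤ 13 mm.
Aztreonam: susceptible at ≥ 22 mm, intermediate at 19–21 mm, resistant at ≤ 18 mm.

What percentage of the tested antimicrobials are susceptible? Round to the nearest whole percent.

Imipenem 9 mm: in 9–12 mm → I
Minocycline (21 mm) ≥ 20 mm — S
Meropenem: 14 mm is ≤ 21 mm — R
Ertapenem (31 mm) ≥ 30 mm ⇒ susceptible
Oxacillin 25 mm: in 24–25 mm ⇒ intermediate
Cefepime (9 mm) ≤ 12 mm — R
Nitrofurantoin (14 mm) in 14–19 mm → I
Aztreonam (13 mm) ≤ 18 mm → resistant
Susceptible: 2/8

25%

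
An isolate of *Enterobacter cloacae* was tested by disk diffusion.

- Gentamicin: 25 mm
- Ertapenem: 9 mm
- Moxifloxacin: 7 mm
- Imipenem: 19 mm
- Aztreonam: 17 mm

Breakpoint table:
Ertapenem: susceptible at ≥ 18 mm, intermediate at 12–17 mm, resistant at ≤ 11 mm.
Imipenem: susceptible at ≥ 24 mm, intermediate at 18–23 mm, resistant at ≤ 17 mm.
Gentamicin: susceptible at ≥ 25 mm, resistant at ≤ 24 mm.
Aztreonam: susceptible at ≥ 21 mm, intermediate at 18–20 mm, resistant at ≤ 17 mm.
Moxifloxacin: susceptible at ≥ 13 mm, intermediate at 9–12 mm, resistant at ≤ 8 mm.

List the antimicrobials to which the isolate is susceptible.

Gentamicin: 25 mm is ≥ 25 mm — susceptible
Ertapenem (9 mm) ≤ 11 mm ⇒ Resistant
Moxifloxacin: 7 mm is ≤ 8 mm — resistant
Imipenem (19 mm) in 18–23 mm — Intermediate
Aztreonam (17 mm) ≤ 17 mm — Resistant

gentamicin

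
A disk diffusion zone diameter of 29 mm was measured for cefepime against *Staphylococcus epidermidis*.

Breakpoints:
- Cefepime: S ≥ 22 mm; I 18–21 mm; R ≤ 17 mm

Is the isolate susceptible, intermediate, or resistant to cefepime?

Cefepime 29 mm: ≥ 22 mm → susceptible

Susceptible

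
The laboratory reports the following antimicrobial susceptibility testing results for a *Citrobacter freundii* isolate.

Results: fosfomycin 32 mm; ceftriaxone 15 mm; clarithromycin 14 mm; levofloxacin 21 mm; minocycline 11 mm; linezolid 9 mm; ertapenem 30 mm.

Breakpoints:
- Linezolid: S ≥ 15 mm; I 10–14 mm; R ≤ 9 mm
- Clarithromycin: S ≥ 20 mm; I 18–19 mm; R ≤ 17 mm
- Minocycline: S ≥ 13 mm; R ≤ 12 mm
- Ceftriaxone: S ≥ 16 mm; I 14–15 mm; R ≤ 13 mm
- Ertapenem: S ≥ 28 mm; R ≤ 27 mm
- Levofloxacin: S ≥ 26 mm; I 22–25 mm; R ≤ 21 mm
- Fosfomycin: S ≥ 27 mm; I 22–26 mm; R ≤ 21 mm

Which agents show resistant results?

clarithromycin, levofloxacin, minocycline, linezolid

Fosfomycin 32 mm: ≥ 27 mm — S
Ceftriaxone: 15 mm is in 14–15 mm ⇒ intermediate
Clarithromycin 14 mm: ≤ 17 mm — Resistant
Levofloxacin 21 mm: ≤ 21 mm → resistant
Minocycline 11 mm: ≤ 12 mm — resistant
Linezolid (9 mm) ≤ 9 mm → R
Ertapenem 30 mm: ≥ 28 mm → susceptible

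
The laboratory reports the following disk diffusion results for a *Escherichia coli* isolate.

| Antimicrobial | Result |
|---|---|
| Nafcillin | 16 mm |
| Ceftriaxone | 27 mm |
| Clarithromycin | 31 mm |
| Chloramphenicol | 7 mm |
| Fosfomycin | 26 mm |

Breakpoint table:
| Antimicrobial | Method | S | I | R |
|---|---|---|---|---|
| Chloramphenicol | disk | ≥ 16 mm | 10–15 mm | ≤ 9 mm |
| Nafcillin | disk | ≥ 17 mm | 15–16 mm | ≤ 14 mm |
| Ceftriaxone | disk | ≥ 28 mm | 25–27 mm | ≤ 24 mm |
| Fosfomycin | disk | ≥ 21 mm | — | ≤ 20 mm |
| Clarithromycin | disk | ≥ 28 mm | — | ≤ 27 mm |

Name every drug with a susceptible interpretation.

Nafcillin 16 mm: in 15–16 mm — intermediate
Ceftriaxone: 27 mm is in 25–27 mm → intermediate
Clarithromycin: 31 mm is ≥ 28 mm → S
Chloramphenicol: 7 mm is ≤ 9 mm — resistant
Fosfomycin 26 mm: ≥ 21 mm ⇒ S

clarithromycin, fosfomycin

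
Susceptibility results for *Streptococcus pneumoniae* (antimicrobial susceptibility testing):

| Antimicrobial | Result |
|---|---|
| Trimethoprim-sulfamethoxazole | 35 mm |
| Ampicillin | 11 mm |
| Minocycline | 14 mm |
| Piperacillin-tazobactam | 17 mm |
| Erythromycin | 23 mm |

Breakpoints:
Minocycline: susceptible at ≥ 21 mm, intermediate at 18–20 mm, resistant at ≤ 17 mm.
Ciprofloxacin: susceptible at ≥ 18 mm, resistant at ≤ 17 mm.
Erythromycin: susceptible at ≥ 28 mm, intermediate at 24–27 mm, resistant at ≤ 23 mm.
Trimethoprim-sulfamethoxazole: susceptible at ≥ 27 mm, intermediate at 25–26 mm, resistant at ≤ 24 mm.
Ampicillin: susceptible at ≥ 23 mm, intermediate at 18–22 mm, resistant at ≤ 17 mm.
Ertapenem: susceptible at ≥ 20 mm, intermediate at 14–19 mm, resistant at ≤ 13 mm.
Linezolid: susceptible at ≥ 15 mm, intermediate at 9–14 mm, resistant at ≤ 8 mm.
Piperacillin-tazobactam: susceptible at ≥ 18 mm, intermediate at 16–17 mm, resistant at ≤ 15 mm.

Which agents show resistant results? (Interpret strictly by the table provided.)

Trimethoprim-sulfamethoxazole: 35 mm is ≥ 27 mm → Susceptible
Ampicillin: 11 mm is ≤ 17 mm ⇒ R
Minocycline: 14 mm is ≤ 17 mm — R
Piperacillin-tazobactam: 17 mm is in 16–17 mm → Intermediate
Erythromycin (23 mm) ≤ 23 mm ⇒ R

ampicillin, minocycline, erythromycin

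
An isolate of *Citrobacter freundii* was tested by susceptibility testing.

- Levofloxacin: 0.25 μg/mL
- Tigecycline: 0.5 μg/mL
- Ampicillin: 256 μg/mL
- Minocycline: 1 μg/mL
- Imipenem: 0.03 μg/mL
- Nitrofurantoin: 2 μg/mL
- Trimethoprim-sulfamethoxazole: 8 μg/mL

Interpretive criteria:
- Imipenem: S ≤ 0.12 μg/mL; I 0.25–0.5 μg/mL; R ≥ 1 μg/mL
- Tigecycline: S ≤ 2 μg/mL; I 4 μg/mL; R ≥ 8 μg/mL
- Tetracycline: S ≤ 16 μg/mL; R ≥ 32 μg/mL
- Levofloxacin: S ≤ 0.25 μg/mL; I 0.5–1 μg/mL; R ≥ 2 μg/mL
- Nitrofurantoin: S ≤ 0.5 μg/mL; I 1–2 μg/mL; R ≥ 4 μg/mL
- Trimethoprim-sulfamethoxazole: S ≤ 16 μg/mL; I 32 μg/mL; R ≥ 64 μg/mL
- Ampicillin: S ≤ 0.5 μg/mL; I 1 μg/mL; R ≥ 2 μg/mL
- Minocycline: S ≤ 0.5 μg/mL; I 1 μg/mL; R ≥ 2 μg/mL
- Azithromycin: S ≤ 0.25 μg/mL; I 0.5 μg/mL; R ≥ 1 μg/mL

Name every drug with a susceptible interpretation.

levofloxacin, tigecycline, imipenem, trimethoprim-sulfamethoxazole

Levofloxacin: 0.25 μg/mL is ≤ 0.25 μg/mL — susceptible
Tigecycline: 0.5 μg/mL is ≤ 2 μg/mL ⇒ susceptible
Ampicillin (256 μg/mL) ≥ 2 μg/mL — Resistant
Minocycline (1 μg/mL) = 1 μg/mL → I
Imipenem (0.03 μg/mL) ≤ 0.12 μg/mL ⇒ Susceptible
Nitrofurantoin 2 μg/mL: in 1–2 μg/mL → intermediate
Trimethoprim-sulfamethoxazole 8 μg/mL: ≤ 16 μg/mL ⇒ susceptible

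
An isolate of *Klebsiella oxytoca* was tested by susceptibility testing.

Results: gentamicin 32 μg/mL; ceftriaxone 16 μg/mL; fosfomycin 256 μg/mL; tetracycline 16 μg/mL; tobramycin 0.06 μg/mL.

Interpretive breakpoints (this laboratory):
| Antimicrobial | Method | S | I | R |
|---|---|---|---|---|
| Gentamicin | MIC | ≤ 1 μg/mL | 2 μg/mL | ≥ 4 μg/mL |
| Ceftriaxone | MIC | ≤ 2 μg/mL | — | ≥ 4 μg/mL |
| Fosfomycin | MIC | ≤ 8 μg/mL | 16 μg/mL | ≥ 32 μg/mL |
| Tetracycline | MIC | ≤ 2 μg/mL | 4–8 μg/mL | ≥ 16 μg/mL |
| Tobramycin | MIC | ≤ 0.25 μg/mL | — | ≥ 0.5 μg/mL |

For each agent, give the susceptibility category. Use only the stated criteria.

R, R, R, R, S

Gentamicin 32 μg/mL: ≥ 4 μg/mL — Resistant
Ceftriaxone 16 μg/mL: ≥ 4 μg/mL — resistant
Fosfomycin 256 μg/mL: ≥ 32 μg/mL ⇒ R
Tetracycline: 16 μg/mL is ≥ 16 μg/mL ⇒ resistant
Tobramycin: 0.06 μg/mL is ≤ 0.25 μg/mL ⇒ S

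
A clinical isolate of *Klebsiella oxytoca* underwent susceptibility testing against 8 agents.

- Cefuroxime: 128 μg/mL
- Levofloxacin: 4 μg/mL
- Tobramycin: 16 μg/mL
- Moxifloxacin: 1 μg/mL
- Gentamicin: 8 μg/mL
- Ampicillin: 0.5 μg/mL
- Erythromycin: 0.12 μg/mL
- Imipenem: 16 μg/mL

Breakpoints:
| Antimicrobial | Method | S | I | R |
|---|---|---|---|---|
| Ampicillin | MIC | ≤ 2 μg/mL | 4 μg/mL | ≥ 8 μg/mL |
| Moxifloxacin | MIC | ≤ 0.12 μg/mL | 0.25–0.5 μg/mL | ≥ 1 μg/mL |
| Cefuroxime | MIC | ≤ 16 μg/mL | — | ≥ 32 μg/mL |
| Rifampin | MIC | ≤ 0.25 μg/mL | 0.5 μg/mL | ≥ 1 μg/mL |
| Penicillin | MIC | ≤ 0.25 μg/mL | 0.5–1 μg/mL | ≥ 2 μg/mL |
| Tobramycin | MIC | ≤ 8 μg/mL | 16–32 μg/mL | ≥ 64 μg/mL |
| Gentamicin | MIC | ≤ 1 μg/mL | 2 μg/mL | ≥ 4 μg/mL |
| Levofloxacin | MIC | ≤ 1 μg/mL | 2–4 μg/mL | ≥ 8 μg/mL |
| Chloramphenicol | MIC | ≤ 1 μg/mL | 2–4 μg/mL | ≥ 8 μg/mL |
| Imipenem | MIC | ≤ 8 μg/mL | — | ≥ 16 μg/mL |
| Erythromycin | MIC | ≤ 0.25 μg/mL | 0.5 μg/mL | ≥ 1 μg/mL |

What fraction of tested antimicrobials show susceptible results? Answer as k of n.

2 of 8

Cefuroxime (128 μg/mL) ≥ 32 μg/mL ⇒ resistant
Levofloxacin: 4 μg/mL is in 2–4 μg/mL ⇒ I
Tobramycin: 16 μg/mL is in 16–32 μg/mL ⇒ I
Moxifloxacin: 1 μg/mL is ≥ 1 μg/mL → Resistant
Gentamicin (8 μg/mL) ≥ 4 μg/mL — Resistant
Ampicillin (0.5 μg/mL) ≤ 2 μg/mL — Susceptible
Erythromycin 0.12 μg/mL: ≤ 0.25 μg/mL → Susceptible
Imipenem 16 μg/mL: ≥ 16 μg/mL → Resistant
Susceptible: 2/8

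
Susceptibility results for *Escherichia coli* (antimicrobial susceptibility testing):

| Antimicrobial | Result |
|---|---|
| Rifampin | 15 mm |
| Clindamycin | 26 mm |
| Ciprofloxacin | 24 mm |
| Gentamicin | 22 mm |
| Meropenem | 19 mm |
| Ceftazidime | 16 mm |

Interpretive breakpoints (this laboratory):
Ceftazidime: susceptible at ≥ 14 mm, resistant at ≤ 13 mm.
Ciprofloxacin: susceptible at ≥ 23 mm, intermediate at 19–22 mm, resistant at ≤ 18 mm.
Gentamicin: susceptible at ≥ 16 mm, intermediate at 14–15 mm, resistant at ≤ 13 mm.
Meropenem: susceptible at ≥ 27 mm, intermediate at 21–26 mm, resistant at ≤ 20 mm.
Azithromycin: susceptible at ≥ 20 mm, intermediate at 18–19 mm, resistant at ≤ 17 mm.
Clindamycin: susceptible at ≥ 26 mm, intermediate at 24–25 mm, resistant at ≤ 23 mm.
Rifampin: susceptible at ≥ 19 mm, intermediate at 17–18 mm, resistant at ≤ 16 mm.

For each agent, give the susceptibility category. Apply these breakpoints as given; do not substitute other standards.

Rifampin: 15 mm is ≤ 16 mm — Resistant
Clindamycin (26 mm) ≥ 26 mm ⇒ Susceptible
Ciprofloxacin (24 mm) ≥ 23 mm ⇒ susceptible
Gentamicin: 22 mm is ≥ 16 mm — S
Meropenem (19 mm) ≤ 20 mm — R
Ceftazidime (16 mm) ≥ 14 mm ⇒ S

R, S, S, S, R, S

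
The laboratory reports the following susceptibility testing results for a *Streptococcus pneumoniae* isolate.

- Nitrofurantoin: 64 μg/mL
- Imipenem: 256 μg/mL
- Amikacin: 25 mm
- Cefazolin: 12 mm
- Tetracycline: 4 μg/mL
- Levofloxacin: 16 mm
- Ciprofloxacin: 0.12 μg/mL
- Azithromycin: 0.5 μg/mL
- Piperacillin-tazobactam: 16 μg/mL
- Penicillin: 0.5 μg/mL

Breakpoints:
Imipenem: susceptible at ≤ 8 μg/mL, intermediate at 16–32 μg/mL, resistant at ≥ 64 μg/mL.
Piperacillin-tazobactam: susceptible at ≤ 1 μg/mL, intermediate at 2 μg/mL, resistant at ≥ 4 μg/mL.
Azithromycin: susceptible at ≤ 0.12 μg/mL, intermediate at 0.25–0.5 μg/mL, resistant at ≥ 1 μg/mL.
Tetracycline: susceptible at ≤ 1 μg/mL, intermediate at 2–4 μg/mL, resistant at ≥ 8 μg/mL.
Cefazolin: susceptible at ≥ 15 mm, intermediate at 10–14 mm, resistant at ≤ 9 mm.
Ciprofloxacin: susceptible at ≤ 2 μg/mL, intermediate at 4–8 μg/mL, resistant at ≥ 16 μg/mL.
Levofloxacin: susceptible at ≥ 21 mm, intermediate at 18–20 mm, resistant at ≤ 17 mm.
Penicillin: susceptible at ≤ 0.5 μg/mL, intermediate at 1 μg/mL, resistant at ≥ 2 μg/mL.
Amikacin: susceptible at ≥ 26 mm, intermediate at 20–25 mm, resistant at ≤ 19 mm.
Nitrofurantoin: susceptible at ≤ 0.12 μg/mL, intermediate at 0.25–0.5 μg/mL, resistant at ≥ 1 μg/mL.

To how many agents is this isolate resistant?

Nitrofurantoin 64 μg/mL: ≥ 1 μg/mL ⇒ Resistant
Imipenem 256 μg/mL: ≥ 64 μg/mL — R
Amikacin 25 mm: in 20–25 mm → Intermediate
Cefazolin: 12 mm is in 10–14 mm → Intermediate
Tetracycline 4 μg/mL: in 2–4 μg/mL ⇒ intermediate
Levofloxacin 16 mm: ≤ 17 mm ⇒ R
Ciprofloxacin 0.12 μg/mL: ≤ 2 μg/mL — susceptible
Azithromycin 0.5 μg/mL: in 0.25–0.5 μg/mL → intermediate
Piperacillin-tazobactam: 16 μg/mL is ≥ 4 μg/mL ⇒ Resistant
Penicillin 0.5 μg/mL: ≤ 0.5 μg/mL — Susceptible
Resistant: 4

4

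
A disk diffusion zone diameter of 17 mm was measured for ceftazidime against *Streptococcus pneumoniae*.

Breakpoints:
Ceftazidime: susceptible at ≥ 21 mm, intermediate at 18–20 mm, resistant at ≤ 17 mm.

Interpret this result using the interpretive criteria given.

Resistant

Ceftazidime: 17 mm is ≤ 17 mm — R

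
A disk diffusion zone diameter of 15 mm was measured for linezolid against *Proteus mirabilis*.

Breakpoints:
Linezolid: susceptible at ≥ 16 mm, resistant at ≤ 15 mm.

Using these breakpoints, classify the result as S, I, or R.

R

Linezolid: 15 mm is ≤ 15 mm — Resistant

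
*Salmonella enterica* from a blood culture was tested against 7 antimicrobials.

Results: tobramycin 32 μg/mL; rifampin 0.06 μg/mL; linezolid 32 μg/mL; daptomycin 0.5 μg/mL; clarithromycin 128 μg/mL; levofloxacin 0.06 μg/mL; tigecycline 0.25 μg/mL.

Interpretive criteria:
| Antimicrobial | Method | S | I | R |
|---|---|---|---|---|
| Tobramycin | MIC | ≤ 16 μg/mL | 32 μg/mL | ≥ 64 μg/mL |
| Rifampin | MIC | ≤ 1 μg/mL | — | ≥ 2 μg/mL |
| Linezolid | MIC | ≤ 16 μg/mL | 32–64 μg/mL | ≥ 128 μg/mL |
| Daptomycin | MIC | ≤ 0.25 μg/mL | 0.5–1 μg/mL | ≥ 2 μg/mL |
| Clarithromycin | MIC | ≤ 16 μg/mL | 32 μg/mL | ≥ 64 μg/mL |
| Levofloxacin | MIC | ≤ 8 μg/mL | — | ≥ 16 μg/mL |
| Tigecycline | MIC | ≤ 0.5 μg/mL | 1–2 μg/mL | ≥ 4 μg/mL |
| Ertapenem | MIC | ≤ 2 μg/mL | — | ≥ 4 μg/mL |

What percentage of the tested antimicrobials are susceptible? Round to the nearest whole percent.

Tobramycin 32 μg/mL: = 32 μg/mL → intermediate
Rifampin 0.06 μg/mL: ≤ 1 μg/mL ⇒ susceptible
Linezolid (32 μg/mL) in 32–64 μg/mL ⇒ intermediate
Daptomycin (0.5 μg/mL) in 0.5–1 μg/mL ⇒ I
Clarithromycin: 128 μg/mL is ≥ 64 μg/mL — Resistant
Levofloxacin: 0.06 μg/mL is ≤ 8 μg/mL → S
Tigecycline: 0.25 μg/mL is ≤ 0.5 μg/mL — susceptible
Susceptible: 3/7

43%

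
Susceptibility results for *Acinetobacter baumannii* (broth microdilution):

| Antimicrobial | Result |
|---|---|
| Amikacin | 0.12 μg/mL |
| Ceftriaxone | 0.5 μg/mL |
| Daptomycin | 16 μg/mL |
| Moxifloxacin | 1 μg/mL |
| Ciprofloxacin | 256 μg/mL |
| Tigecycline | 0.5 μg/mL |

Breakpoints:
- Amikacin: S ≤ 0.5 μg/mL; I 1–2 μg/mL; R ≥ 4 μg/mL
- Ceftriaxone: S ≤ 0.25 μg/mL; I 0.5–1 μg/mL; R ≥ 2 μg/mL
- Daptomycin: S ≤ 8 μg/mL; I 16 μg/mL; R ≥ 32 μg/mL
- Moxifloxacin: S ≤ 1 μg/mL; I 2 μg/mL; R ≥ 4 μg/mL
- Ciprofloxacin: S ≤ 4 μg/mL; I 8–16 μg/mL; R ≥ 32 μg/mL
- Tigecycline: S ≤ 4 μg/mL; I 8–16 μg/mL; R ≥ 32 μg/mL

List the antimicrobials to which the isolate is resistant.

Amikacin 0.12 μg/mL: ≤ 0.5 μg/mL — Susceptible
Ceftriaxone: 0.5 μg/mL is in 0.5–1 μg/mL ⇒ Intermediate
Daptomycin 16 μg/mL: = 16 μg/mL — intermediate
Moxifloxacin 1 μg/mL: ≤ 1 μg/mL ⇒ susceptible
Ciprofloxacin: 256 μg/mL is ≥ 32 μg/mL ⇒ R
Tigecycline 0.5 μg/mL: ≤ 4 μg/mL ⇒ S

ciprofloxacin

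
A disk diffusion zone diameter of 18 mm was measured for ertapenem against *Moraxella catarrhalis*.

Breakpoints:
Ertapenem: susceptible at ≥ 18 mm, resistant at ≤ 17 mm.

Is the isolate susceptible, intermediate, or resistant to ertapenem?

Susceptible

Ertapenem (18 mm) ≥ 18 mm ⇒ S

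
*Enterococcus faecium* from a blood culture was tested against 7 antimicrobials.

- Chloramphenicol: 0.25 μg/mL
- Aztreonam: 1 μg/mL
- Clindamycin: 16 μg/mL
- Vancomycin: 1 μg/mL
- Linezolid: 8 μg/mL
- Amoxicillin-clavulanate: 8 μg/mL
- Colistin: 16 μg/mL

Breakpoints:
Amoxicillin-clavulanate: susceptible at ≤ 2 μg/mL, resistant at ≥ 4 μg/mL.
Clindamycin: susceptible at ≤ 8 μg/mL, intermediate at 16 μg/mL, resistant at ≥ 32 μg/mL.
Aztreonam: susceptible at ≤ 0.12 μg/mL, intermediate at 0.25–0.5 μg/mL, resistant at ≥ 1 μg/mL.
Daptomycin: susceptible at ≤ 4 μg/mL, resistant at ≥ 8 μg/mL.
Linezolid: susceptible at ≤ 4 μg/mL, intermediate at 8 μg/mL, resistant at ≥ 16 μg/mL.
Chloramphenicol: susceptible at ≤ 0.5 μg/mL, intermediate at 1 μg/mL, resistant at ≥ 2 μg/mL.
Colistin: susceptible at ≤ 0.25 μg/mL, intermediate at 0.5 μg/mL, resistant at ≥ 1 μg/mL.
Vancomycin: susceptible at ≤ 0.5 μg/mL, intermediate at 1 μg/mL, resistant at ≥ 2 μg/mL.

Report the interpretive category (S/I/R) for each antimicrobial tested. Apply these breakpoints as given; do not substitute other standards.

Chloramphenicol: 0.25 μg/mL is ≤ 0.5 μg/mL — Susceptible
Aztreonam: 1 μg/mL is ≥ 1 μg/mL → resistant
Clindamycin (16 μg/mL) = 16 μg/mL ⇒ Intermediate
Vancomycin 1 μg/mL: = 1 μg/mL ⇒ Intermediate
Linezolid 8 μg/mL: = 8 μg/mL — intermediate
Amoxicillin-clavulanate (8 μg/mL) ≥ 4 μg/mL ⇒ resistant
Colistin 16 μg/mL: ≥ 1 μg/mL ⇒ Resistant

S, R, I, I, I, R, R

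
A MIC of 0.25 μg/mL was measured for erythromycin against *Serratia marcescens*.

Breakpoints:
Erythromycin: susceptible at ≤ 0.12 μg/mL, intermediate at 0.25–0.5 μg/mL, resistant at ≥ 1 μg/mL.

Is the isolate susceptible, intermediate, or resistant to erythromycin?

Erythromycin (0.25 μg/mL) in 0.25–0.5 μg/mL ⇒ intermediate

Intermediate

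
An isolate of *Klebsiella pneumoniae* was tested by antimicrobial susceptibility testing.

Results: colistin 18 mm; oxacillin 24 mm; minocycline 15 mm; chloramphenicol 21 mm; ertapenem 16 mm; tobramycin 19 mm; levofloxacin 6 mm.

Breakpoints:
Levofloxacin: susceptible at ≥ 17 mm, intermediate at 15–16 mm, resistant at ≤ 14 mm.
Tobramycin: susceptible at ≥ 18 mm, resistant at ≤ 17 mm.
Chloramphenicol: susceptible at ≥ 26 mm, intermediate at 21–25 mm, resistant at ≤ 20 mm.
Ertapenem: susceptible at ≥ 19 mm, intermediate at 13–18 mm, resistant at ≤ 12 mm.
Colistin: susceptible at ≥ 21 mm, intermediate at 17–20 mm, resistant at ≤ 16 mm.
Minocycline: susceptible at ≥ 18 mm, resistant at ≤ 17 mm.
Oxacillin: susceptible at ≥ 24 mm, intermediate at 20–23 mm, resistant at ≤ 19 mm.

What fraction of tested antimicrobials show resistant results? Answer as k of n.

Colistin: 18 mm is in 17–20 mm — Intermediate
Oxacillin 24 mm: ≥ 24 mm → S
Minocycline (15 mm) ≤ 17 mm → R
Chloramphenicol 21 mm: in 21–25 mm → Intermediate
Ertapenem: 16 mm is in 13–18 mm — I
Tobramycin (19 mm) ≥ 18 mm — susceptible
Levofloxacin (6 mm) ≤ 14 mm — R
Resistant: 2/7

2 of 7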